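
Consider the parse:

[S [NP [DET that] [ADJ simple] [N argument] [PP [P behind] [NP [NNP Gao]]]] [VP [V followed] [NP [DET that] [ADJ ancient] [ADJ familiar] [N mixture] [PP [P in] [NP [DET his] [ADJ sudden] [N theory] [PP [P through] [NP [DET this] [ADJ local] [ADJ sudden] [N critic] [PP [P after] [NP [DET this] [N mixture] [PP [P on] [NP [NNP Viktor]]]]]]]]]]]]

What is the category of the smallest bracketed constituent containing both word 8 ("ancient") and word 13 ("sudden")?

NP

Both words fall inside [NP that ancient familiar mixture in his sudden theory through this local sudden critic after this mixture on Viktor] (words 7–24), and no smaller constituent contains them both. Label: NP.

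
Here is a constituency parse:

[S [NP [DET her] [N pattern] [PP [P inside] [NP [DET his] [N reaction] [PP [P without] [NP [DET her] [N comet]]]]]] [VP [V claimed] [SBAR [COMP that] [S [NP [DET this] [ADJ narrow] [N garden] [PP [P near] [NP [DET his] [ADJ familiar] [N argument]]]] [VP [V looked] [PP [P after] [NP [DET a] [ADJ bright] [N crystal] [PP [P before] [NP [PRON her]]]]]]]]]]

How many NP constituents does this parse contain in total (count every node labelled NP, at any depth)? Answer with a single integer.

Listing each NP by its span: [NP her pattern inside his reaction without her comet]; [NP his reaction without her comet]; [NP her comet]; [NP this narrow garden near his familiar argument]; [NP his familiar argument]; [NP a bright crystal before her] … — that makes 7.

7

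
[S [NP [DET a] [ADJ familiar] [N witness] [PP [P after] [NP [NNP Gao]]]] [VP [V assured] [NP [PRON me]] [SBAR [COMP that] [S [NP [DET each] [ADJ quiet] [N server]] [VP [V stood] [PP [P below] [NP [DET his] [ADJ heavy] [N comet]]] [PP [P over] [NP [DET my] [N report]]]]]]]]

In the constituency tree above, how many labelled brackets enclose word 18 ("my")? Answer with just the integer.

8

Counting open brackets not yet closed at "my": [S [VP [SBAR [S [VP [PP [NP [DET = 8.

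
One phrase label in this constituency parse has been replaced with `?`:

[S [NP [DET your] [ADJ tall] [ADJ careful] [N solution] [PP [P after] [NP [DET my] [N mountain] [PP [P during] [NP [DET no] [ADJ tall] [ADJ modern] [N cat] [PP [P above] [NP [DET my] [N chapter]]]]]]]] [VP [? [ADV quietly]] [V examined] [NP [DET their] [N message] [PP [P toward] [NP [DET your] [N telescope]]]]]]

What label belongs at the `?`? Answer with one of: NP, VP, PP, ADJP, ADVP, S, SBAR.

ADVP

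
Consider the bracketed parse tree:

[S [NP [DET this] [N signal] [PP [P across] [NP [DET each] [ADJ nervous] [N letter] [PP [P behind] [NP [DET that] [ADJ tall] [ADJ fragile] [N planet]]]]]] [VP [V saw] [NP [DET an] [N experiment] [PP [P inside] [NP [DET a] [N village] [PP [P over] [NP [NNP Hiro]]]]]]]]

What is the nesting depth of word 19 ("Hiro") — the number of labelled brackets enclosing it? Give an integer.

8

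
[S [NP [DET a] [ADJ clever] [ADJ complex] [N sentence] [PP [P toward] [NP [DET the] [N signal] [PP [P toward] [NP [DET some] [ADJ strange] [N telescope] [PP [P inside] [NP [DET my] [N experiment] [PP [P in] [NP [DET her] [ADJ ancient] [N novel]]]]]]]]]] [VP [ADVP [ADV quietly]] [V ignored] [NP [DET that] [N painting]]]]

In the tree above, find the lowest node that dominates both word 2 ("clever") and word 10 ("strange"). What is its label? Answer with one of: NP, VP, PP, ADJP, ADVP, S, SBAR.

NP

Word 2 lies under S → NP → ADJ; word 10 lies under S → NP → PP → NP → PP → NP → ADJ. The lowest shared node is the NP.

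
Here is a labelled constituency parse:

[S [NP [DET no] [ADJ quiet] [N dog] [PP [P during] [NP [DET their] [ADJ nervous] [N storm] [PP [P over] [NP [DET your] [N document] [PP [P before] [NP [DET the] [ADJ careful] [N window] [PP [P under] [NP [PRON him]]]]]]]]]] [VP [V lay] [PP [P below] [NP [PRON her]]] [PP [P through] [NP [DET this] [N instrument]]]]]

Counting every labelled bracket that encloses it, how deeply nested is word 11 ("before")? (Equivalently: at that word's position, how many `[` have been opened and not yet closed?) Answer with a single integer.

8

Counting open brackets not yet closed at "before": [S [NP [PP [NP [PP [NP [PP [P = 8.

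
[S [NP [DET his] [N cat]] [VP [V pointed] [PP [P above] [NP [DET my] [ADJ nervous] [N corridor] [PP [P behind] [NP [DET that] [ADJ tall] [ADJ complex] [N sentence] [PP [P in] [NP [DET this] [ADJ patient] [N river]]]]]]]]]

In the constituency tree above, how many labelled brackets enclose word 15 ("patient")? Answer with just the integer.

9

Path from the root down to the word: S → VP → PP → NP → PP → NP → PP → NP → ADJ. That is 9 enclosing brackets.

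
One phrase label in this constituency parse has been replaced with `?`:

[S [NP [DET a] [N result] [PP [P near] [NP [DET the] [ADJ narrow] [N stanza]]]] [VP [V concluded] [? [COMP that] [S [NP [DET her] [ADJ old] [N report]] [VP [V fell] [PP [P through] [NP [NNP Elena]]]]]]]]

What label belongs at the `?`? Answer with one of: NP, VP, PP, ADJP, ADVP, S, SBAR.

SBAR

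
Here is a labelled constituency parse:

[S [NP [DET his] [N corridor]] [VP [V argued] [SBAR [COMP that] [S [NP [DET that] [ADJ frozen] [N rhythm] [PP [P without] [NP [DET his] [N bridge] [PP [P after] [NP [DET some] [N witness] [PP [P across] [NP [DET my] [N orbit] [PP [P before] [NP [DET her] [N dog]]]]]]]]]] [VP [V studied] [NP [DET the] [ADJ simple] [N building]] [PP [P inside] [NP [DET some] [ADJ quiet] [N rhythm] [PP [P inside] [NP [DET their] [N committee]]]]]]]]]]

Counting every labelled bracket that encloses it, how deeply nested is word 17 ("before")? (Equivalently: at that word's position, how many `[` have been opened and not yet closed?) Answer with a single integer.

13

Path from the root down to the word: S → VP → SBAR → S → NP → PP → NP → PP → NP → PP → NP → PP → P. That is 13 enclosing brackets.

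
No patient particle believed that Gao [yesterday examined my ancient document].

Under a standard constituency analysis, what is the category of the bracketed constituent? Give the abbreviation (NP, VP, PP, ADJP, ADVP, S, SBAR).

VP

The span is built around the verb "examined" — a verb phrase (VP).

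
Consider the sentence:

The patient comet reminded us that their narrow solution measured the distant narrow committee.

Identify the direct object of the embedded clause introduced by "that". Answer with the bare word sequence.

The verb of the embedded clause introduced by "that" is "measured"; its direct object is the NP "the distant narrow committee".

the distant narrow committee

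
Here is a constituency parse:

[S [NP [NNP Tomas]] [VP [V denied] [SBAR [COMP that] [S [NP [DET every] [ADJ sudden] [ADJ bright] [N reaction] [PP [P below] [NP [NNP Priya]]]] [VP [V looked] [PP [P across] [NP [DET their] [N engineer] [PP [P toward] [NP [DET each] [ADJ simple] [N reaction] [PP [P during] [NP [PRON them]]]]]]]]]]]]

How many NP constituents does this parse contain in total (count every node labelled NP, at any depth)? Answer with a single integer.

6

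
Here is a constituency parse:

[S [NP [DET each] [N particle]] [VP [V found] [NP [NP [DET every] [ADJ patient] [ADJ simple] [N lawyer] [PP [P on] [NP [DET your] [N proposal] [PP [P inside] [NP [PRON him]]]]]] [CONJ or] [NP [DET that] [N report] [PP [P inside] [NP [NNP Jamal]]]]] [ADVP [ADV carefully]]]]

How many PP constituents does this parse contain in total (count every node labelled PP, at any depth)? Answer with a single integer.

Scanning left to right, an opening `[PP` appears at word positions 8, 11, 16 — 3 in total.

3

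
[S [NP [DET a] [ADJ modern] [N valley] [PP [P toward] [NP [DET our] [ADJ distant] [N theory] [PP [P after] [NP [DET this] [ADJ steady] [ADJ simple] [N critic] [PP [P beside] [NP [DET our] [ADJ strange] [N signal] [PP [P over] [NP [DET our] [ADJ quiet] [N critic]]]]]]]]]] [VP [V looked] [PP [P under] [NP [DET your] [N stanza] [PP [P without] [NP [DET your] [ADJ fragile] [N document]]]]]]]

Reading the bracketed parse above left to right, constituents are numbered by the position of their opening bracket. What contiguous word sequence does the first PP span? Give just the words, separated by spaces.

toward our distant theory after this steady simple critic beside our strange signal over our quiet critic

Opening `[PP` markers occur at word positions 4, 8, 13, 17, 22, 25; the first of these opens the constituent [PP toward our distant theory after this steady simple critic beside our strange signal over our quiet critic].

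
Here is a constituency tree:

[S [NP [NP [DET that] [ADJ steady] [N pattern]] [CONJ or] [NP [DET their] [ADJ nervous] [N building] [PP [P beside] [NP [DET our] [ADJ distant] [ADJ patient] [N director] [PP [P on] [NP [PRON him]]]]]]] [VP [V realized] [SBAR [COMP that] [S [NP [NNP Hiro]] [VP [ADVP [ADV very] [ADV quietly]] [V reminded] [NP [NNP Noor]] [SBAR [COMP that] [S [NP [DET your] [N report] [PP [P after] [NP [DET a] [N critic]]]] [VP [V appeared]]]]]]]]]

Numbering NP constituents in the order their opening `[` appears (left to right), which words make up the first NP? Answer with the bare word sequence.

The NP opening brackets appear, in order, over: "that steady pattern or their nervous building beside our distant patient director on him"; "that steady pattern"; "their nervous building beside our distant patient director on him"; "our distant patient director on him"; "him"; "Hiro"; "Noor"; "your report after a critic"; "a critic". The first one spans "that steady pattern or their nervous building beside our distant patient director on him".

that steady pattern or their nervous building beside our distant patient director on him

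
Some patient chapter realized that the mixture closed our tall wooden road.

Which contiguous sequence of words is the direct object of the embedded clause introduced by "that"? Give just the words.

our tall wooden road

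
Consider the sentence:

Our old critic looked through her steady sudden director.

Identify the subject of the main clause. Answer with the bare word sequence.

In the main clause the verb is "looked"; the NP preceding it, "our old critic", is the subject.

our old critic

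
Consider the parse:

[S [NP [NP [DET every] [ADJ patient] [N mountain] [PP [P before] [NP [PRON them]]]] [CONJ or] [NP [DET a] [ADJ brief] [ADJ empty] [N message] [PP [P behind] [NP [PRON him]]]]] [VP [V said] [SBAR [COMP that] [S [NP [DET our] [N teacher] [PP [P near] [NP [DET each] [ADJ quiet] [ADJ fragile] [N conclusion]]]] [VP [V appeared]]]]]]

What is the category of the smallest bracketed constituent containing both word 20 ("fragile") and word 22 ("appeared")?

S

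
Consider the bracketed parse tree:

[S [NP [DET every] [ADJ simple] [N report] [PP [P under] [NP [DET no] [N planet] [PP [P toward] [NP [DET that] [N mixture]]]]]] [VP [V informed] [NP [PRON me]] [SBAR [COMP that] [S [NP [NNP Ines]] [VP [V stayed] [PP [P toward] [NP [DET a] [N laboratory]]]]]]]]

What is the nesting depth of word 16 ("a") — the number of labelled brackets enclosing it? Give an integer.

8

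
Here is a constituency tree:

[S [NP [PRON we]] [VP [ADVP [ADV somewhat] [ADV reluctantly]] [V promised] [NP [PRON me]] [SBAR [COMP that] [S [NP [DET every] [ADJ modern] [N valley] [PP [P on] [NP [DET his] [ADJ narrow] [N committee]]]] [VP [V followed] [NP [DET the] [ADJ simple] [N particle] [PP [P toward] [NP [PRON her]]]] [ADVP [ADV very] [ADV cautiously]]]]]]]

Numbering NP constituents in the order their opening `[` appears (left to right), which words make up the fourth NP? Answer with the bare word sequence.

his narrow committee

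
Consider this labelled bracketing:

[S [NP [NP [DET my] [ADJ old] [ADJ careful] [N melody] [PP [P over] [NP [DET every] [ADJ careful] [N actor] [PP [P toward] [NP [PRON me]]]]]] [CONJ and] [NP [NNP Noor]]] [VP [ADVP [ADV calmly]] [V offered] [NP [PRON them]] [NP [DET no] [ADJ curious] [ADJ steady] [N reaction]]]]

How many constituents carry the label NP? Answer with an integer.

7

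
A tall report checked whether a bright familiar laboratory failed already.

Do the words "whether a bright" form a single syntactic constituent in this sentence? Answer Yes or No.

"whether" belongs to the complementizer "whether" while "bright" belongs to the clause "a bright familiar laboratory failed already"; a span that runs across that boundary is not a single phrase.

No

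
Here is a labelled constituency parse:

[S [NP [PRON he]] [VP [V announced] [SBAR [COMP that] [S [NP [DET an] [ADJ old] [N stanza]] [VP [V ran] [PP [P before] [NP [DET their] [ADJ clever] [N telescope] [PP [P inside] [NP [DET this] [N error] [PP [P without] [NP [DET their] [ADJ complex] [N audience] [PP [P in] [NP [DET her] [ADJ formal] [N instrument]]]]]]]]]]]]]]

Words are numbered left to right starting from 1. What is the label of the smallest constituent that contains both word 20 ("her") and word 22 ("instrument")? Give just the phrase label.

NP

The smallest bracket enclosing both words is [NP her formal instrument], so the label is NP.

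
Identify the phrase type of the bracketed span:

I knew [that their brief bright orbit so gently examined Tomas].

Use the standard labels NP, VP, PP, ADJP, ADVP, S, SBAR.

"that" is the head of the bracketed span, so the span is a subordinate clause: SBAR.

SBAR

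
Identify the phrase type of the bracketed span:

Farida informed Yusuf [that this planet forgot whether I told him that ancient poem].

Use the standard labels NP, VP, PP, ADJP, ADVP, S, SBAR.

The bracketed span "that this planet forgot whether I told him that ancient poem" is headed by "that", making it a subordinate clause (SBAR).

SBAR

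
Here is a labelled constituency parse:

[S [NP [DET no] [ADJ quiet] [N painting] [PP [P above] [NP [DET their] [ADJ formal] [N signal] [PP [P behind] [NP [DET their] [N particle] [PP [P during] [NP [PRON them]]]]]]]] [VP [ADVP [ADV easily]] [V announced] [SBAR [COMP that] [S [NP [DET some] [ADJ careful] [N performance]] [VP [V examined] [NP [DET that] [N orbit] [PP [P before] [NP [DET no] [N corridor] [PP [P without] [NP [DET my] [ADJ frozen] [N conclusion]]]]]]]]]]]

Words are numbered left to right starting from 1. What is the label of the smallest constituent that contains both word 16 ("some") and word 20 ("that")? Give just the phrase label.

Word 16 lies under S → VP → SBAR → S → NP → DET; word 20 lies under S → VP → SBAR → S → VP → NP → DET. The lowest shared node is the S.

S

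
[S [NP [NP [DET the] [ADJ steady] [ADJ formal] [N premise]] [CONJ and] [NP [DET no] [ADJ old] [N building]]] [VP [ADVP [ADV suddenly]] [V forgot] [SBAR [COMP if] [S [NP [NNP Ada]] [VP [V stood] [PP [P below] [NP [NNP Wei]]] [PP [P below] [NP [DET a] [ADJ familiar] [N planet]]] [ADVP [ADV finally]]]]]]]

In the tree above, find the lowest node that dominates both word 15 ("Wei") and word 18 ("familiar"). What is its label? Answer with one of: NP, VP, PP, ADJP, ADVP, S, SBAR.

VP

Both words fall inside [VP stood below Wei below a familiar planet finally] (words 13–20), and no smaller constituent contains them both. Label: VP.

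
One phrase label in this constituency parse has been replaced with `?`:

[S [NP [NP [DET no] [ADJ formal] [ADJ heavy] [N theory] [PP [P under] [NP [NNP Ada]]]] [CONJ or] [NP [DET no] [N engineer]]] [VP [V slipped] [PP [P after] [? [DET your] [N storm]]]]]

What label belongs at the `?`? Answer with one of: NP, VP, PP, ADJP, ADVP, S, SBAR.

NP

A constituent whose immediate children are DET 'your', N 'storm' is a noun phrase: NP.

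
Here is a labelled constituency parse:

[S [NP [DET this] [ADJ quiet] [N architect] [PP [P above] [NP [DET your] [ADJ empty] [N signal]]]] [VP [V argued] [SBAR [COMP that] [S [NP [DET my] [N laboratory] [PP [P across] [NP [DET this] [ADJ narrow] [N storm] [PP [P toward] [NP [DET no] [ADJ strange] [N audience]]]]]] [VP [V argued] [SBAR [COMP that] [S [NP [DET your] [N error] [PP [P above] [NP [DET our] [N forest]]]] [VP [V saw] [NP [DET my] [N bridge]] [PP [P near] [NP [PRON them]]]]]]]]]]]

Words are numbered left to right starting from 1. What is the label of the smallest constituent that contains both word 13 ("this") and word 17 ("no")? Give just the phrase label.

NP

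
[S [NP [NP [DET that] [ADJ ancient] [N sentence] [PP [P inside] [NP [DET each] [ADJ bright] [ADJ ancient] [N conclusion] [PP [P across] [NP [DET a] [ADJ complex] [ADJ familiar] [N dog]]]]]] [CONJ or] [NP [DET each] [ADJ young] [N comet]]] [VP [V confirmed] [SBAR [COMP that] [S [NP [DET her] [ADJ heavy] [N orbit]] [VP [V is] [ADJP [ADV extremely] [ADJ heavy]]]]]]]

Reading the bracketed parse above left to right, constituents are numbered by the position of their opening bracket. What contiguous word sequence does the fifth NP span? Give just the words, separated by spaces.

each young comet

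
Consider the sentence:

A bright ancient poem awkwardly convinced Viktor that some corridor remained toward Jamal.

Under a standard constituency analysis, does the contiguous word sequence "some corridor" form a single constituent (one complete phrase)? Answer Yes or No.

These words form the whole noun phrase headed by "corridor", so yes — one constituent.

Yes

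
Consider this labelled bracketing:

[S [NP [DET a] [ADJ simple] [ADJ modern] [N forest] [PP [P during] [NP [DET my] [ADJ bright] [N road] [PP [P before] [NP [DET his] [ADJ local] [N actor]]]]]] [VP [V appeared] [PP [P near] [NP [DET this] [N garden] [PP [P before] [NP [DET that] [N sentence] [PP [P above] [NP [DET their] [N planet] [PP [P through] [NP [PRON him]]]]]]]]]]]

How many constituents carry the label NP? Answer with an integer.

Scanning left to right, an opening `[NP` appears at word positions 1, 6, 10, 15, 18, 21, 24 — 7 in total.

7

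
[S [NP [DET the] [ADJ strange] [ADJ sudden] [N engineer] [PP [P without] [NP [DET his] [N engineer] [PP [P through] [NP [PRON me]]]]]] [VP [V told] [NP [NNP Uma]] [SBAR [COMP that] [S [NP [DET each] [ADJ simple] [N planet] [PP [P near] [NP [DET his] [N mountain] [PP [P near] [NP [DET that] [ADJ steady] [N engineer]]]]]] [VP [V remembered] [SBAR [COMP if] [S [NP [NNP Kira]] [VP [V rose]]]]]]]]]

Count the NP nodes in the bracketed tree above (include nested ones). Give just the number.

Listing each NP by its span: [NP the strange sudden engineer without his engineer through me]; [NP his engineer through me]; [NP me]; [NP Uma]; [NP each simple planet near his mountain near that steady engineer]; [NP his mountain near that steady engineer] … — that makes 8.

8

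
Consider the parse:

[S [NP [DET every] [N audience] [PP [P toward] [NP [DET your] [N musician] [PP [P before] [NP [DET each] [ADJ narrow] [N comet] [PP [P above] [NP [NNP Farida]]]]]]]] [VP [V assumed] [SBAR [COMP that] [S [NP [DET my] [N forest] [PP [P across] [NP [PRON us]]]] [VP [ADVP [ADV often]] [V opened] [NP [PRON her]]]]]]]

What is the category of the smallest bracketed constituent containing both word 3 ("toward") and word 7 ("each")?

PP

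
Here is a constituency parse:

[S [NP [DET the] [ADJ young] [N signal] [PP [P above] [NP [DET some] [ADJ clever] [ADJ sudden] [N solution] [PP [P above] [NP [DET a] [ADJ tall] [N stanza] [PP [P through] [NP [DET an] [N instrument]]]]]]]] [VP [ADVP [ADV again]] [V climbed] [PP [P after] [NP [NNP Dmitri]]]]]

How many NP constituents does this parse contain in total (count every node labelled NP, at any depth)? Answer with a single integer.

5

Listing each NP by its span: [NP the young signal above some clever sudden solution above a tall stanza through an instrument]; [NP some clever sudden solution above a tall stanza through an instrument]; [NP a tall stanza through an instrument]; [NP an instrument]; [NP Dmitri] — that makes 5.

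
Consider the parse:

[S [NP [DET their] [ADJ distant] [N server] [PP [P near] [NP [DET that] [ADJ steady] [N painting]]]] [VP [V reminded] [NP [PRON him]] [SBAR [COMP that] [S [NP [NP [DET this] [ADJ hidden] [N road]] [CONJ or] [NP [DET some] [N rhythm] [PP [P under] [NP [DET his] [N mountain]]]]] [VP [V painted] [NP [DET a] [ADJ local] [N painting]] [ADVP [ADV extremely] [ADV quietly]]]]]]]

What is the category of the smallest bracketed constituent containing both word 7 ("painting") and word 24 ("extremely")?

Word 7 lies under S → NP → PP → NP → N; word 24 lies under S → VP → SBAR → S → VP → ADVP → ADV. The lowest shared node is the S.

S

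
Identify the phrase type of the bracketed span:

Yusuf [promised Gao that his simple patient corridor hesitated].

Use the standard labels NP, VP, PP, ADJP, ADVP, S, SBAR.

VP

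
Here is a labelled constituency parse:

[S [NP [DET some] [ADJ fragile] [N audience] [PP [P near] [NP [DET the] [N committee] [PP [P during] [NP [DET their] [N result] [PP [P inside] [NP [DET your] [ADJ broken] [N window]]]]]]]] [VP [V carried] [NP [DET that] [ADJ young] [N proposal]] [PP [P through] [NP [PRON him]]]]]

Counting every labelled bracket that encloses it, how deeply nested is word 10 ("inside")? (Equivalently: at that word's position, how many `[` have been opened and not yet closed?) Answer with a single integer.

8

Counting open brackets not yet closed at "inside": [S [NP [PP [NP [PP [NP [PP [P = 8.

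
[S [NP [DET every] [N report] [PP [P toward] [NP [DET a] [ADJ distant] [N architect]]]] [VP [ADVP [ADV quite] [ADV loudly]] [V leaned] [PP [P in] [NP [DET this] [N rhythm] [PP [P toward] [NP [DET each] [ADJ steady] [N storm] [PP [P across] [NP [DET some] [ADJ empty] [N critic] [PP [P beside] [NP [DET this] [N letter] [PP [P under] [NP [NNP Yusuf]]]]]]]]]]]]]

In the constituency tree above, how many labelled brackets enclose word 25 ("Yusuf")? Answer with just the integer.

The word sits inside NNP, which is inside NP, inside PP, inside NP, inside PP, inside NP, inside PP, inside NP, inside PP, inside NP, inside PP, inside VP, inside S — 13 brackets in all.

13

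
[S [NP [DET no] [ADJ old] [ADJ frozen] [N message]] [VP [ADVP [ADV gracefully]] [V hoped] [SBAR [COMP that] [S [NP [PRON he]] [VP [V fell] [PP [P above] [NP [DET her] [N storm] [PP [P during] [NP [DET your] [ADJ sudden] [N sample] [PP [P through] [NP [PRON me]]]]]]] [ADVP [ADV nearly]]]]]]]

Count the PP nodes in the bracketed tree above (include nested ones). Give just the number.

Listing each PP by its span: [PP above her storm during your sudden sample through me]; [PP during your sudden sample through me]; [PP through me] — that makes 3.

3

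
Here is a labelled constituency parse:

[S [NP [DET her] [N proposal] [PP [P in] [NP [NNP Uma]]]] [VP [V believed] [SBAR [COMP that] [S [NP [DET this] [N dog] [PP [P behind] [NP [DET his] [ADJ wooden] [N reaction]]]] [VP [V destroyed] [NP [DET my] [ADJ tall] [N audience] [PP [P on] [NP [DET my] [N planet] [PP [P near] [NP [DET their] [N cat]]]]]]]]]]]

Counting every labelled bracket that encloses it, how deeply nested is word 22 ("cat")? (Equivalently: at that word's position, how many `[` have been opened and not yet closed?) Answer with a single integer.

Counting open brackets not yet closed at "cat": [S [VP [SBAR [S [VP [NP [PP [NP [PP [NP [N = 11.

11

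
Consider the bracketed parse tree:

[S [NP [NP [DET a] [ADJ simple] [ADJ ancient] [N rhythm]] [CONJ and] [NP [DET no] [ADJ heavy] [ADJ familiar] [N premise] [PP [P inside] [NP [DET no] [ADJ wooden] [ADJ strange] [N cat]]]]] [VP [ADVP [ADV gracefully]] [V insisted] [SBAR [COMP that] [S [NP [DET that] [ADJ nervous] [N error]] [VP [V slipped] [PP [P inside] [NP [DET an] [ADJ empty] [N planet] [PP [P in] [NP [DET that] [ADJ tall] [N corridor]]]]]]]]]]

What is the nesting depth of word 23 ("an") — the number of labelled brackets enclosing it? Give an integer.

8

The word sits inside DET, which is inside NP, inside PP, inside VP, inside S, inside SBAR, inside VP, inside S — 8 brackets in all.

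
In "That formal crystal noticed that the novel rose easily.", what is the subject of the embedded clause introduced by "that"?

the novel

In the embedded clause introduced by "that" the verb is "rose"; the NP preceding it, "the novel", is the subject.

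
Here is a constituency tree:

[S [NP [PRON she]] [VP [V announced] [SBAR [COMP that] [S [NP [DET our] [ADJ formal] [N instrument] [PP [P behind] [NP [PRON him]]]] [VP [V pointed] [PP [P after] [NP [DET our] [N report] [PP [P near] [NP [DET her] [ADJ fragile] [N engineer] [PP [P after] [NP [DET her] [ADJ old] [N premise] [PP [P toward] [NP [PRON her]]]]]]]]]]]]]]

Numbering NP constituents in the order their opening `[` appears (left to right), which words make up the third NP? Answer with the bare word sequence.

him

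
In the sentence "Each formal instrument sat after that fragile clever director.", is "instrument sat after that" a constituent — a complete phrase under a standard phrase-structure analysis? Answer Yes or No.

"instrument" belongs to the noun phrase "each formal instrument" while "that" belongs to the verb phrase "sat after that fragile clever director"; a span that runs across that boundary is not a single phrase.

No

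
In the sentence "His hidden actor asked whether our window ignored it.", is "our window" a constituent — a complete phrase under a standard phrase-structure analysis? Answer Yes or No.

These words form the whole noun phrase headed by "window", so yes — one constituent.

Yes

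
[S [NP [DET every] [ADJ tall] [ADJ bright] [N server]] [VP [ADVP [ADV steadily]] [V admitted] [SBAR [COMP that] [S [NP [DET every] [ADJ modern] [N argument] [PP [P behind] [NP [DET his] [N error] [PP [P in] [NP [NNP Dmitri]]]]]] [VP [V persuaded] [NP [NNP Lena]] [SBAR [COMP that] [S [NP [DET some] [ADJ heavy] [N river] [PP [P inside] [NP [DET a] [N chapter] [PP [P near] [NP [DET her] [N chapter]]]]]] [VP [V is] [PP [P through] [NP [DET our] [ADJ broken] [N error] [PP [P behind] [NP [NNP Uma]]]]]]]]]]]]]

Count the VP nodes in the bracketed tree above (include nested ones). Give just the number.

3

Listing each VP by its span: [VP steadily admitted that every modern argument behind his error in Dmitri persuaded Lena that some heavy river inside a chapter near her chapter is through our broken error behind Uma]; [VP persuaded Lena that some heavy river inside a chapter near her chapter is through our broken error behind Uma]; [VP is through our broken error behind Uma] — that makes 3.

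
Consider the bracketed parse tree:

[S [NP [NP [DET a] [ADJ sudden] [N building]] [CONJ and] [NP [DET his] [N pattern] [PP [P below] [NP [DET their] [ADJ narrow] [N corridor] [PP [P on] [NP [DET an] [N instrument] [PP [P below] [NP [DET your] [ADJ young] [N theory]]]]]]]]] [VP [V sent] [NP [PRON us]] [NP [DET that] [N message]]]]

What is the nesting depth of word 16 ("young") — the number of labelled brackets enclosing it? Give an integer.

10

Counting open brackets not yet closed at "young": [S [NP [NP [PP [NP [PP [NP [PP [NP [ADJ = 10.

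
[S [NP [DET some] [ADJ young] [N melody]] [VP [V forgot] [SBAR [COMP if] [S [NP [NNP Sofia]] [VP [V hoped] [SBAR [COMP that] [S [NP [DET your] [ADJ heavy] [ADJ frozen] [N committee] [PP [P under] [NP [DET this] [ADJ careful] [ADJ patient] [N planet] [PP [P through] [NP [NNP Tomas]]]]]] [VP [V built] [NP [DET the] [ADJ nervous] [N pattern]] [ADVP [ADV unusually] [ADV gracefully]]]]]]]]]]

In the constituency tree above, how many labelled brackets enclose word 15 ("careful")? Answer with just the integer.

11

The word sits inside ADJ, which is inside NP, inside PP, inside NP, inside S, inside SBAR, inside VP, inside S, inside SBAR, inside VP, inside S — 11 brackets in all.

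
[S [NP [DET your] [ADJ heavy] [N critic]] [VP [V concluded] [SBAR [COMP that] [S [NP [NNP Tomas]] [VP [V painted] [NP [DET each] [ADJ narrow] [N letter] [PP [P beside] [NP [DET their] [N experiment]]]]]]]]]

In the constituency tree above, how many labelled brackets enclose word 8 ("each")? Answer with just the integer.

Path from the root down to the word: S → VP → SBAR → S → VP → NP → DET. That is 7 enclosing brackets.

7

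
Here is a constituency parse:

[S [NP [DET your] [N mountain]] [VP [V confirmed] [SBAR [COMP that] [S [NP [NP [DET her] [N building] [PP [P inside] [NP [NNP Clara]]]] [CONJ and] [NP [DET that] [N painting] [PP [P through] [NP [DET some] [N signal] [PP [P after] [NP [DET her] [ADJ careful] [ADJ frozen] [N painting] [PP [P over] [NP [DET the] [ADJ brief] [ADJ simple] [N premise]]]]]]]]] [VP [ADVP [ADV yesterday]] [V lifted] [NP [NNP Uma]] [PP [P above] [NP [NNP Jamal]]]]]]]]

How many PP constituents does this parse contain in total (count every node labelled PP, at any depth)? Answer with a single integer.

5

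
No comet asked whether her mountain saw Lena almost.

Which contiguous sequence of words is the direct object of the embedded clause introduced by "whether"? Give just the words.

Lena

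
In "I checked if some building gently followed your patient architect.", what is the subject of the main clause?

In the main clause the verb is "checked"; the NP preceding it, "I", is the subject.

I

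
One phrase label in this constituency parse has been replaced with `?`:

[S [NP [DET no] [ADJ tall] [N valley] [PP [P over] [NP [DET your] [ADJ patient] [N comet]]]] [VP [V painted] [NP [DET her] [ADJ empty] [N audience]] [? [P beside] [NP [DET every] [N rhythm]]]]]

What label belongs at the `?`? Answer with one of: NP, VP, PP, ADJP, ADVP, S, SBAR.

A constituent whose immediate children are P 'beside', NP is a prepositional phrase: PP.

PP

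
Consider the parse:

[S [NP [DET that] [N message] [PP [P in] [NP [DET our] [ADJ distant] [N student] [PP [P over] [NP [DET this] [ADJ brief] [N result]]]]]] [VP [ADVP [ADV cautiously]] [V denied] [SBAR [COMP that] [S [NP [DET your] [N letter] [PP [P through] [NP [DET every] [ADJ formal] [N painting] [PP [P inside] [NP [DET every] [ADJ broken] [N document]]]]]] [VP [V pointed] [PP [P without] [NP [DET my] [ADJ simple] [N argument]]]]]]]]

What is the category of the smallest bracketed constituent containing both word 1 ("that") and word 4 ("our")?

Word 1 lies under S → NP → DET; word 4 lies under S → NP → PP → NP → DET. The lowest shared node is the NP.

NP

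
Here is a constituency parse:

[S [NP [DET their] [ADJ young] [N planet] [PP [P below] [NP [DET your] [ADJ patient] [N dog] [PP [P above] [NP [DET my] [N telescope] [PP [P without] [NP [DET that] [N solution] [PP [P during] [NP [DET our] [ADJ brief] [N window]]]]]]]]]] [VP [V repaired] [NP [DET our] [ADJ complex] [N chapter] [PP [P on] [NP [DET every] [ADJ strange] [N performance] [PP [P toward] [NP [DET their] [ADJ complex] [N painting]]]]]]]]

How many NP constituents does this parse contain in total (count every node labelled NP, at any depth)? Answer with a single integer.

The NP constituents are: [NP their young planet below your patient dog above my telescope without that solution during our brief window]; [NP your patient dog above my telescope without that solution during our brief window]; [NP my telescope without that solution during our brief window]; [NP that solution during our brief window]; [NP our brief window]; [NP our complex chapter on every strange performance toward their complex painting] …. Total: 8.

8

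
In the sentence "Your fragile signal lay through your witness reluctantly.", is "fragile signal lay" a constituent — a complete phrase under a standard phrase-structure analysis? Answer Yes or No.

No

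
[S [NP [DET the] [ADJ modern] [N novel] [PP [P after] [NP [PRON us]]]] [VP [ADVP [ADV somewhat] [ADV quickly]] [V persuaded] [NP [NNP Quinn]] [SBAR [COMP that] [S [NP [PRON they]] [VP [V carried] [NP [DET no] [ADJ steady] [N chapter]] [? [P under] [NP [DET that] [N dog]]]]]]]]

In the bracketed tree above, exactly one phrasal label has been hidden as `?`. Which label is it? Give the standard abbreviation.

PP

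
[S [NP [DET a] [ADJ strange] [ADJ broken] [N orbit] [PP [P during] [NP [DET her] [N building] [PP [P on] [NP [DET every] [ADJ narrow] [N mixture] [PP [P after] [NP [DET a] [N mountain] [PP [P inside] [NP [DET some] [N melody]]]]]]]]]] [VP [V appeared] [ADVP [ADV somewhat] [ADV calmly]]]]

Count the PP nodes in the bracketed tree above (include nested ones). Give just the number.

Listing each PP by its span: [PP during her building on every narrow mixture after a mountain inside some melody]; [PP on every narrow mixture after a mountain inside some melody]; [PP after a mountain inside some melody]; [PP inside some melody] — that makes 4.

4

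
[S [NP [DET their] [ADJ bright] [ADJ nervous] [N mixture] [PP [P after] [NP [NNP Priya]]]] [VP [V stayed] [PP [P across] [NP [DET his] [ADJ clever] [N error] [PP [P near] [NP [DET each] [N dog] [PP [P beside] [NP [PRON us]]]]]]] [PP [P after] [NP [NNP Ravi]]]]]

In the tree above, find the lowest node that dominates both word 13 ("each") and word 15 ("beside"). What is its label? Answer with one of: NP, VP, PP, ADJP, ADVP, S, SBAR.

NP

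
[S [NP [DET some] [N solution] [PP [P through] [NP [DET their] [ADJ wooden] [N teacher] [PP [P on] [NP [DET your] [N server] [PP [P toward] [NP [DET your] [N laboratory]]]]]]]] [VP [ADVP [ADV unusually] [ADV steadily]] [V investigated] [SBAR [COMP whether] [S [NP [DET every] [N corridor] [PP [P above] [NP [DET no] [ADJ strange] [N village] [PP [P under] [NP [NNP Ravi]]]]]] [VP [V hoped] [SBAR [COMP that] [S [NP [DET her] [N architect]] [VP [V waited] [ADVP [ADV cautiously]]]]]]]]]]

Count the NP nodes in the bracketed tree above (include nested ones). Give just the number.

The NP constituents are: [NP some solution through their wooden teacher on your server toward your laboratory]; [NP their wooden teacher on your server toward your laboratory]; [NP your server toward your laboratory]; [NP your laboratory]; [NP every corridor above no strange village under Ravi]; [NP no strange village under Ravi] …. Total: 8.

8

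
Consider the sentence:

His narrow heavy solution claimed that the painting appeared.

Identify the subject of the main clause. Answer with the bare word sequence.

In the main clause the verb is "claimed"; the NP preceding it, "his narrow heavy solution", is the subject.

his narrow heavy solution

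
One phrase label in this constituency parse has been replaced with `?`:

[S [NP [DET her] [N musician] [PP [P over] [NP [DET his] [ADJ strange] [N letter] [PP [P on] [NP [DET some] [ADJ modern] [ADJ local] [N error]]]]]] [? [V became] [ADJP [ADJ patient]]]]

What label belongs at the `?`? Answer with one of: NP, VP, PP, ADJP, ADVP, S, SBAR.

VP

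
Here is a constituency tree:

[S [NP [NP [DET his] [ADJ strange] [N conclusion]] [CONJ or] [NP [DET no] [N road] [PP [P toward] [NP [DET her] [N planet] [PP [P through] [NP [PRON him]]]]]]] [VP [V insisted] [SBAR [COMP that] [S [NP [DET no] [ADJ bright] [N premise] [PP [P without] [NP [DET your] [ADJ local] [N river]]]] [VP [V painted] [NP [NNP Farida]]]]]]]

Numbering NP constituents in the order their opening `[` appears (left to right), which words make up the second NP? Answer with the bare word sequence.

his strange conclusion

The NP opening brackets appear, in order, over: "his strange conclusion or no road toward her planet through him"; "his strange conclusion"; "no road toward her planet through him"; "her planet through him"; "him"; "no bright premise without your local river"; "your local river"; "Farida". The second one spans "his strange conclusion".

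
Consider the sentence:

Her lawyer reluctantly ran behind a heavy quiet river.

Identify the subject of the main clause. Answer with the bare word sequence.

her lawyer

In the main clause the verb is "ran"; the NP preceding it, "her lawyer", is the subject.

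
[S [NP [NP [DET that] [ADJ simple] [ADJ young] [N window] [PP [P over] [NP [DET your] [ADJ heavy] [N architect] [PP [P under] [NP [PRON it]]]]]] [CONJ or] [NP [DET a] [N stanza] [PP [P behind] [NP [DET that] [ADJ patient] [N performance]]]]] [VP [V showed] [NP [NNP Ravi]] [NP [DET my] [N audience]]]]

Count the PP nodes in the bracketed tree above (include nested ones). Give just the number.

3

The PP constituents are: [PP over your heavy architect under it]; [PP under it]; [PP behind that patient performance]. Total: 3.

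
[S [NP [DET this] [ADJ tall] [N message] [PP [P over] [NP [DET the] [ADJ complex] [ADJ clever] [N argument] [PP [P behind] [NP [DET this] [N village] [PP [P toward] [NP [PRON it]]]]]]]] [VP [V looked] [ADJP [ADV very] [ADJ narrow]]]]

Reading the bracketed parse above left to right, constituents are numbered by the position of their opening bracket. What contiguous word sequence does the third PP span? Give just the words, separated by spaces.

toward it

Opening `[PP` markers occur at word positions 4, 9, 12; the third of these opens the constituent [PP toward it].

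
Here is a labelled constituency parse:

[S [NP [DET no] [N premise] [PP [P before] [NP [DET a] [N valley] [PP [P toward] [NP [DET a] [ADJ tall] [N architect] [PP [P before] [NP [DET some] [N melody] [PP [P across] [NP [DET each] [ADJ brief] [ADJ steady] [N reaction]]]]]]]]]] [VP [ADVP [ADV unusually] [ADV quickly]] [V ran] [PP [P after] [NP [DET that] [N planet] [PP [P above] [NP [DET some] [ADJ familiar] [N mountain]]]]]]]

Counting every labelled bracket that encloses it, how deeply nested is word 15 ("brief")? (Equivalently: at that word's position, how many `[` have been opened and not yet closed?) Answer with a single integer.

11

Path from the root down to the word: S → NP → PP → NP → PP → NP → PP → NP → PP → NP → ADJ. That is 11 enclosing brackets.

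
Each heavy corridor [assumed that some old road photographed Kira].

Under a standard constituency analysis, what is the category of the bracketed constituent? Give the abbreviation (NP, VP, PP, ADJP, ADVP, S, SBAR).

VP

The span is built around the verb "assumed" — a verb phrase (VP).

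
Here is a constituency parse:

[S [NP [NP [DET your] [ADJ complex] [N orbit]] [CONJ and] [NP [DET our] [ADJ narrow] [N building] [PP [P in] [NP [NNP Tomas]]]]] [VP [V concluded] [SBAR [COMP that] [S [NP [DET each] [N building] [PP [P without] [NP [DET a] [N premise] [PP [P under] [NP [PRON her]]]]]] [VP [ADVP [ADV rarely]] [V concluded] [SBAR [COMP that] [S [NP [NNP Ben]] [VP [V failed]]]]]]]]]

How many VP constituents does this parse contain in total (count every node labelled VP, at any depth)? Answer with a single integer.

3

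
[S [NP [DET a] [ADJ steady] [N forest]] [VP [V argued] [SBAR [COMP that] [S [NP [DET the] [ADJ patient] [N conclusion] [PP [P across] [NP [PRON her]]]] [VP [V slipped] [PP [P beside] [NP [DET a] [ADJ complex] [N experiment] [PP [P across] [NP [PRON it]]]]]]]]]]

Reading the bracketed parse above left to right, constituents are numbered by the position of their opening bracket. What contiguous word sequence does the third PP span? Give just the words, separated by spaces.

across it

In left-to-right order the PP constituents are "across her"; "beside a complex experiment across it"; "across it". Number 3 is "across it".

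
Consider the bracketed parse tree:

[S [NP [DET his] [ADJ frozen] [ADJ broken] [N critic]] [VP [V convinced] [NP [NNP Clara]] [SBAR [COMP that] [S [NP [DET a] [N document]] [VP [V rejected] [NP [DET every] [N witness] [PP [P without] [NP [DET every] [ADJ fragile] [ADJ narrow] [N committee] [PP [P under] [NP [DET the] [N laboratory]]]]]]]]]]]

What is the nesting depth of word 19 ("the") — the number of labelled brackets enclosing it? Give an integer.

Path from the root down to the word: S → VP → SBAR → S → VP → NP → PP → NP → PP → NP → DET. That is 11 enclosing brackets.

11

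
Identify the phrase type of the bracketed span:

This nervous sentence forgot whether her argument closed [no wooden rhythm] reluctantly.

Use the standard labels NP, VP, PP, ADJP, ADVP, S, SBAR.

NP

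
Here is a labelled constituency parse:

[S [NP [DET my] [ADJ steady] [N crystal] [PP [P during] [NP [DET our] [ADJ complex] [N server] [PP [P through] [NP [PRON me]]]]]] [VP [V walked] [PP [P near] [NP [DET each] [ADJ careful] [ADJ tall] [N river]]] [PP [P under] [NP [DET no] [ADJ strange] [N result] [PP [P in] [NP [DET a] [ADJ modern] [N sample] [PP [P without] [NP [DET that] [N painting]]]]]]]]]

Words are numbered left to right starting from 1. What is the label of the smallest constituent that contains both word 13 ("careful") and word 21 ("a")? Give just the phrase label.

VP

Word 13 lies under S → VP → PP → NP → ADJ; word 21 lies under S → VP → PP → NP → PP → NP → DET. The lowest shared node is the VP.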